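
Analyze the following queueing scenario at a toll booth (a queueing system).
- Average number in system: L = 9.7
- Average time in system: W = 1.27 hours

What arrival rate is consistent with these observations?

Little's Law: L = λW, so λ = L/W
λ = 9.7/1.27 = 7.6378 vehicles/hour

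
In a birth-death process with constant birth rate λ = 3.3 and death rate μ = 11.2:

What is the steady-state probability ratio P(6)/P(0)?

For constant rates: P(n)/P(0) = (λ/μ)^n
P(6)/P(0) = (3.3/11.2)^6 = 0.29464^6 = 0.0006543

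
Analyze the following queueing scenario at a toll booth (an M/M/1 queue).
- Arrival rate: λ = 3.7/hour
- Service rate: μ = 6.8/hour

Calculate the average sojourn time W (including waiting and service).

First, compute utilization: ρ = λ/μ = 3.7/6.8 = 0.5441
For M/M/1: W = 1/(μ-λ)
W = 1/(6.8-3.7) = 1/3.10
W = 0.3226 hours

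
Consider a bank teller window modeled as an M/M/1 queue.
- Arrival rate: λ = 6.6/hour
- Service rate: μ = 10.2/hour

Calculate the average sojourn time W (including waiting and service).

First, compute utilization: ρ = λ/μ = 6.6/10.2 = 0.6471
For M/M/1: W = 1/(μ-λ)
W = 1/(10.2-6.6) = 1/3.60
W = 0.2778 hours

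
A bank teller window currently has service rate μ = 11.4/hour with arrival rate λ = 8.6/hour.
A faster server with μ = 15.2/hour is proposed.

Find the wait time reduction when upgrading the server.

System 1: ρ₁ = 8.6/11.4 = 0.7544, W₁ = 1/(11.4-8.6) = 0.357143
System 2: ρ₂ = 8.6/15.2 = 0.5658, W₂ = 1/(15.2-8.6) = 0.151515
Improvement: (W₁-W₂)/W₁ = (0.357143-0.151515)/0.357143 = 57.58%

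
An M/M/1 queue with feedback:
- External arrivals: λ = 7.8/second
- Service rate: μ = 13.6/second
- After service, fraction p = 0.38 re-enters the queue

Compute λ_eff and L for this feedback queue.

Effective arrival rate: λ_eff = λ/(1-p) = 7.8/(1-0.38) = 7.8/0.62 = 12.580645
ρ = λ_eff/μ = 12.580645/13.6 = 0.9250474
L = ρ/(1-ρ) = 0.9250474/(1-0.9250474) = 12.3418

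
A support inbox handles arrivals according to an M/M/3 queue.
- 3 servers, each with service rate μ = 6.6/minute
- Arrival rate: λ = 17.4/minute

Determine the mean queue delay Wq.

Traffic intensity: ρ = λ/(cμ) = 17.4/(3×6.6) = 0.8788
Since ρ = 0.8788 < 1, system is stable.
Offered load a = λ/μ = cρ = 17.4/6.6 = 2.6364
P₀ = [ Σₙ₌₀^2 aⁿ/n! + a^3/(3!(1-ρ)) ]⁻¹
Σ = a^0/0! + a^1/1! + a^2/2! = 1.0000 + 2.6364 + 3.4752 = 7.1116
a^3/(3!(1-ρ)) = 18.323817/(6 × 0.12121212) = 25.1952
P₀ = 1/(7.1116 + 25.1952) = 0.03095
Lq = P₀·a^3·ρ / (3!(1-ρ)²) = 0.0309532 × 18.3238 × 0.878788 / (6 × 0.0146924) = 5.6541
Wq = Lq/λ = 5.6541/17.4 = 0.3249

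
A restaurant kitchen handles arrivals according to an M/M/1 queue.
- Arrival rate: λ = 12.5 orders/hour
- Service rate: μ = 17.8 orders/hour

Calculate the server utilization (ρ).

Server utilization: ρ = λ/μ
ρ = 12.5/17.8 = 0.7022
The server is busy 70.22% of the time.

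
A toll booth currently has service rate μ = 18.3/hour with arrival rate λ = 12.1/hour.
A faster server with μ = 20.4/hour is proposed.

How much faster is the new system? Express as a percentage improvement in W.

System 1: ρ₁ = 12.1/18.3 = 0.6612, W₁ = 1/(18.3-12.1) = 0.16129
System 2: ρ₂ = 12.1/20.4 = 0.5931, W₂ = 1/(20.4-12.1) = 0.12048
Improvement: (W₁-W₂)/W₁ = (0.16129-0.12048)/0.16129 = 25.30%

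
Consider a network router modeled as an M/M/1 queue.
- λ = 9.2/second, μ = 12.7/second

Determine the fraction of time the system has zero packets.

ρ = λ/μ = 9.2/12.7 = 0.7244
P(0) = 1 - ρ = 1 - 0.7244 = 0.2756
The server is idle 27.56% of the time.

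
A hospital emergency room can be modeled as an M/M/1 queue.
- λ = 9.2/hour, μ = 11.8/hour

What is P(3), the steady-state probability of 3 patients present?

ρ = λ/μ = 9.2/11.8 = 0.7797
P(n) = (1-ρ)ρⁿ
P(3) = (1-0.7797) × 0.7797^3
P(3) = 0.2203 × 0.4740
P(3) = 0.1044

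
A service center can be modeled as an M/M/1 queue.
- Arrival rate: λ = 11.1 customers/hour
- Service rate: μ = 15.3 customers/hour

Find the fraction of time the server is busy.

Server utilization: ρ = λ/μ
ρ = 11.1/15.3 = 0.7255
The server is busy 72.55% of the time.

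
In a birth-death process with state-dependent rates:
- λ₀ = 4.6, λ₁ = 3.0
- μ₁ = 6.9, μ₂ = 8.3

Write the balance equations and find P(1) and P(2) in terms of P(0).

Balance equations:
State 0: λ₀P₀ = μ₁P₁ → P₁ = (λ₀/μ₁)P₀ = (4.6/6.9)P₀ = 0.6667P₀
State 1: P₂ = (λ₀λ₁)/(μ₁μ₂)P₀ = (4.6×3.0)/(6.9×8.3)P₀ = 0.2410P₀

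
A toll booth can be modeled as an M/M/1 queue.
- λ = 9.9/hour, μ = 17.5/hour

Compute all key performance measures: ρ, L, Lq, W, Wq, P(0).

Step 1: ρ = λ/μ = 9.9/17.5 = 0.5657
Step 2: L = λ/(μ-λ) = 9.9/7.60 = 1.3026
Step 3: Lq = λ²/(μ(μ-λ)) = 98.01/(17.5×7.60) = 0.7369
Step 4: W = 1/(μ-λ) = 1/7.60 = 0.13158
Step 5: Wq = λ/(μ(μ-λ)) = 9.9/(17.5×7.60) = 0.07444
Step 6: P(0) = 1-ρ = 0.4343
Verify: L = λW = 9.9×0.13158 = 1.3026 ✔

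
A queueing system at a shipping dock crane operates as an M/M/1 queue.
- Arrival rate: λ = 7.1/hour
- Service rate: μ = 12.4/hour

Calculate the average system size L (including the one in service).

ρ = λ/μ = 7.1/12.4 = 0.5726
For M/M/1: L = λ/(μ-λ)
L = 7.1/(12.4-7.1) = 7.1/5.30
L = 1.3396 containers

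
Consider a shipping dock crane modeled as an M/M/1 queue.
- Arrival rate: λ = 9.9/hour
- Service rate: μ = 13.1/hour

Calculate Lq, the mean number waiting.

ρ = λ/μ = 9.9/13.1 = 0.7557
For M/M/1: Lq = λ²/(μ(μ-λ))
Lq = 98.01/(13.1 × 3.20)
Lq = 2.3380 containers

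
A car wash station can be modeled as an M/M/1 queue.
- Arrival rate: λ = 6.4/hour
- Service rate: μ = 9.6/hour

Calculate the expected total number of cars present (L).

ρ = λ/μ = 6.4/9.6 = 0.6667
For M/M/1: L = λ/(μ-λ)
L = 6.4/(9.6-6.4) = 6.4/3.20
L = 2.0000 cars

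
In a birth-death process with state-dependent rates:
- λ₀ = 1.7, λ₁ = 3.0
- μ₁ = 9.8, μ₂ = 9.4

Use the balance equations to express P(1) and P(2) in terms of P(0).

Balance equations:
State 0: λ₀P₀ = μ₁P₁ → P₁ = (λ₀/μ₁)P₀ = (1.7/9.8)P₀ = 0.1735P₀
State 1: P₂ = (λ₀λ₁)/(μ₁μ₂)P₀ = (1.7×3.0)/(9.8×9.4)P₀ = 0.05536P₀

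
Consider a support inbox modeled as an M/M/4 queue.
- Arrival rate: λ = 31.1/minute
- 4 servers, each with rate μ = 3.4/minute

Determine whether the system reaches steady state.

Stability requires ρ = λ/(cμ) < 1
ρ = 31.1/(4 × 3.4) = 31.1/13.60 = 2.2868
Since 2.2868 ≥ 1, the system is UNSTABLE.
Need c > λ/μ = 31.1/3.4 = 9.15.
Minimum servers needed: c = 10.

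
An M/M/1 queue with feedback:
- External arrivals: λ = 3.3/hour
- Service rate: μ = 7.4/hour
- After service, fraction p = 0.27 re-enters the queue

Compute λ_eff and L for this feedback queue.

Effective arrival rate: λ_eff = λ/(1-p) = 3.3/(1-0.27) = 3.3/0.73 = 4.5205
ρ = λ_eff/μ = 4.5205/7.4 = 0.61088
L = ρ/(1-ρ) = 0.61088/(1-0.61088) = 1.5699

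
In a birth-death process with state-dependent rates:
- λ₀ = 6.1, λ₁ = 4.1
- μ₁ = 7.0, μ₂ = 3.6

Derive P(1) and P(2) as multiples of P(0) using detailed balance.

Balance equations:
State 0: λ₀P₀ = μ₁P₁ → P₁ = (λ₀/μ₁)P₀ = (6.1/7.0)P₀ = 0.8714P₀
State 1: P₂ = (λ₀λ₁)/(μ₁μ₂)P₀ = (6.1×4.1)/(7.0×3.6)P₀ = 0.9925P₀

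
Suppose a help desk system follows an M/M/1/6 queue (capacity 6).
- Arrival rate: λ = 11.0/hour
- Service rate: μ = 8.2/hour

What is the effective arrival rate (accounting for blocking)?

ρ = λ/μ = 11.0/8.2 = 1.34146
P₀ = (1-ρ)/(1-ρ^(K+1)) = (1-1.34146)/(1-1.34146^7) = -0.3415/-6.8171 = 0.05009
P_K = P₀×ρ^K = 0.05009 × 1.34146^6 = 0.05009 × 5.8273 = 0.2919
λ_eff = λ(1-P_K) = 11.0 × (1 - 0.29188) = 11.0 × 0.70812 = 7.7893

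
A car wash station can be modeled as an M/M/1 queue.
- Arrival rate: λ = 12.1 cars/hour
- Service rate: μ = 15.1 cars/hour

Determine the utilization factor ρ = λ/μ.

Server utilization: ρ = λ/μ
ρ = 12.1/15.1 = 0.8013
The server is busy 80.13% of the time.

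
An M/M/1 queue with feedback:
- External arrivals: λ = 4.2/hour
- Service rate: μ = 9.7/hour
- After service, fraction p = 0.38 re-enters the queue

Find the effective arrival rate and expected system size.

Effective arrival rate: λ_eff = λ/(1-p) = 4.2/(1-0.38) = 4.2/0.62 = 6.7742
ρ = λ_eff/μ = 6.7742/9.7 = 0.69837
L = ρ/(1-ρ) = 0.69837/(1-0.69837) = 2.3153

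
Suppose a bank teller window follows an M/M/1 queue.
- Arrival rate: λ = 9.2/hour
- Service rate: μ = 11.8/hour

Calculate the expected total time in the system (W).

First, compute utilization: ρ = λ/μ = 9.2/11.8 = 0.7797
For M/M/1: W = 1/(μ-λ)
W = 1/(11.8-9.2) = 1/2.60
W = 0.3846 hours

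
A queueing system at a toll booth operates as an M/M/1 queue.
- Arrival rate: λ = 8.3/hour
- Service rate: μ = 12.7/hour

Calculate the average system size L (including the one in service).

ρ = λ/μ = 8.3/12.7 = 0.6535
For M/M/1: L = λ/(μ-λ)
L = 8.3/(12.7-8.3) = 8.3/4.40
L = 1.8864 vehicles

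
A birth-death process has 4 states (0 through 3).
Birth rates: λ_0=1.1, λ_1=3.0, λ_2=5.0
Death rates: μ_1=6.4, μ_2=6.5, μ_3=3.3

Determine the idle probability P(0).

Ratios P(n)/P(0) = (λ₀···λₙ₋₁)/(μ₁···μₙ):
P(1)/P(0) = (1.1)/(6.4) = 0.1719
P(2)/P(0) = (1.1×3.0)/(6.4×6.5) = 0.07933
P(3)/P(0) = (1.1×3.0×5.0)/(6.4×6.5×3.3) = 0.1202

Normalization: ∑ P(n) = 1
P(0) × (1.0000 + 0.1719 + 0.07933 + 0.1202) = 1
P(0) × 1.3714 = 1
P(0) = 1/1.3714 = 0.7292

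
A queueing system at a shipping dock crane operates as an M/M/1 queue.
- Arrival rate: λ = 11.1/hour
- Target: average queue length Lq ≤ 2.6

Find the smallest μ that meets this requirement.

For M/M/1: Lq = λ²/(μ(μ-λ))
Need Lq ≤ 2.6, i.e. μ(μ-λ) ≥ λ²/2.6
μ² - 11.1μ - 123.21/2.6 ≥ 0  →  μ² - 11.1μ - 47.38846 ≥ 0
Quadratic formula (positive root): μ = [λ + √(λ² + 4×47.38846)]/2
Discriminant: 123.21 + 4×47.38846 = 312.7638, √312.7638 = 17.68513
μ ≥ (11.1 + 17.68513)/2 = 14.3926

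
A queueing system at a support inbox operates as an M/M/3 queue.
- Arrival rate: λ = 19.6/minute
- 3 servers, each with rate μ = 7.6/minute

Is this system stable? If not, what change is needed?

Stability requires ρ = λ/(cμ) < 1
ρ = 19.6/(3 × 7.6) = 19.6/22.80 = 0.8596
Since 0.8596 < 1, the system is STABLE.
The servers are busy 85.96% of the time.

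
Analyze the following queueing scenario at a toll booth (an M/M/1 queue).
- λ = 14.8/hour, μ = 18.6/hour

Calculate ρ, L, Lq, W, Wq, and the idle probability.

Step 1: ρ = λ/μ = 14.8/18.6 = 0.7957
Step 2: L = λ/(μ-λ) = 14.8/3.80 = 3.8947
Step 3: Lq = λ²/(μ(μ-λ)) = 219.04/(18.6×3.80) = 3.0990
Step 4: W = 1/(μ-λ) = 1/3.80 = 0.263158
Step 5: Wq = λ/(μ(μ-λ)) = 14.8/(18.6×3.80) = 0.2094
Step 6: P(0) = 1-ρ = 0.2043
Verify: L = λW = 14.8×0.263158 = 3.8947 ✔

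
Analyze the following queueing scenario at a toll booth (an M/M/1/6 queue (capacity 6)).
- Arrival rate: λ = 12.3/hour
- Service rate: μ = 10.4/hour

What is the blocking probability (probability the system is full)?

ρ = λ/μ = 12.3/10.4 = 1.18269
P₀ = (1-ρ)/(1-ρ^(K+1)) = (1-1.18269)/(1-1.18269^7) = -0.1827/-2.2367 = 0.08168
P_K = P₀×ρ^K = 0.08168 × 1.18269^6 = 0.08168 × 2.7367 = 0.2235
Blocking probability = 22.35%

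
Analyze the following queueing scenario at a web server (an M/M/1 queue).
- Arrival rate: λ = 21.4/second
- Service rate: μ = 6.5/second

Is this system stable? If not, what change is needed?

Stability requires ρ = λ/(cμ) < 1
ρ = 21.4/(1 × 6.5) = 21.4/6.50 = 3.2923
Since 3.2923 ≥ 1, the system is UNSTABLE.
Queue grows without bound. Need μ > λ = 21.4.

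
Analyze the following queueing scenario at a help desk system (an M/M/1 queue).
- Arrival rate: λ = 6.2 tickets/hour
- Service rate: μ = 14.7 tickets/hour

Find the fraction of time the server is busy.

Server utilization: ρ = λ/μ
ρ = 6.2/14.7 = 0.4218
The server is busy 42.18% of the time.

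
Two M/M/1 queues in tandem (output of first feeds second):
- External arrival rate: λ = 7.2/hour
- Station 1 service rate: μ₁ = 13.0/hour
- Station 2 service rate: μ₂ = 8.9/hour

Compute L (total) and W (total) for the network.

By Jackson's theorem, each station behaves as independent M/M/1.
Station 1: ρ₁ = 7.2/13.0 = 0.5538, L₁ = ρ₁/(1-ρ₁) = λ/(μ₁-λ) = 7.2/5.80 = 1.24138
Station 2: ρ₂ = 7.2/8.9 = 0.8090, L₂ = ρ₂/(1-ρ₂) = λ/(μ₂-λ) = 7.2/1.70 = 4.23529
Total: L = L₁ + L₂ = 1.24138 + 4.23529 = 5.47667
W = L/λ = 5.47667/7.2 = 0.7606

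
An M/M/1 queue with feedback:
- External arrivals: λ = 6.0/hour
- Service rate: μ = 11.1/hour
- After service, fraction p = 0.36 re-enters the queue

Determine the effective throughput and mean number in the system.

Effective arrival rate: λ_eff = λ/(1-p) = 6.0/(1-0.36) = 6.0/0.64 = 9.3750
ρ = λ_eff/μ = 9.3750/11.1 = 0.844595
L = ρ/(1-ρ) = 0.844595/(1-0.844595) = 5.4348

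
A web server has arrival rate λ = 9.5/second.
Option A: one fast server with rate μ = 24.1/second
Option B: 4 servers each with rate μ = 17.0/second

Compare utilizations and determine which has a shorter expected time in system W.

Option A: single server μ = 24.1 (M/M/1)
  ρ_A = 9.5/24.1 = 0.3942
  W_A = 1/(μ-λ) = 1/(24.1-9.5) = 1/14.60 = 0.06849

Option B: 4 servers μ = 17.0 (M/M/4)
  ρ_B = λ/(cμ) = 9.5/(4×17.0) = 0.1397
  Offered load a = λ/μ = cρ = 9.5/17.0 = 0.5588
  P₀ = [ Σₙ₌₀^3 aⁿ/n! + a^4/(4!(1-ρ)) ]⁻¹
  Σ = a^0/0! + a^1/1! + a^2/2! + a^3/3! = 1.00000 + 0.558824 + 0.156142 + 0.0290853 = 1.7441
  a^4/(4!(1-ρ)) = 0.09752/(24 × 0.8603) = 0.004723
  P₀ = 1/(1.7441 + 0.004723) = 0.5718
  Lq = P₀·a^4·ρ / (4!(1-ρ)²) = 0.5718 × 0.09752 × 0.1397 / (24 × 0.7401) = 0.0004386
  Wq_B = Lq/λ = 0.0004386/9.5 = 0.00004617
  W_B = Wq_B + 1/μ = 0.00004617 + 0.05882 = 0.05887

Since W_B = 0.05887 < W_A = 0.06849, Option B (multiple servers) has the shorter time in system.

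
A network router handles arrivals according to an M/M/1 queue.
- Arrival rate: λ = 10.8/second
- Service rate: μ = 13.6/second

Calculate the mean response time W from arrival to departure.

First, compute utilization: ρ = λ/μ = 10.8/13.6 = 0.7941
For M/M/1: W = 1/(μ-λ)
W = 1/(13.6-10.8) = 1/2.80
W = 0.3571 seconds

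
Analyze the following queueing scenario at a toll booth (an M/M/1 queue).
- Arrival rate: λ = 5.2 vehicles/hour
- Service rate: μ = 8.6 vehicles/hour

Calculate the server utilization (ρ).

Server utilization: ρ = λ/μ
ρ = 5.2/8.6 = 0.6047
The server is busy 60.47% of the time.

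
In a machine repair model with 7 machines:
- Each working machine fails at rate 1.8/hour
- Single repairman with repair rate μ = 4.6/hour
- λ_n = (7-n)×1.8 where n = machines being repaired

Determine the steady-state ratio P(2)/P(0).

P(2)/P(0) = ∏_{i=0}^{2-1} λ_i/μ_{i+1}
= (7-0)×1.8/4.6 × (7-1)×1.8/4.6
= 6.4310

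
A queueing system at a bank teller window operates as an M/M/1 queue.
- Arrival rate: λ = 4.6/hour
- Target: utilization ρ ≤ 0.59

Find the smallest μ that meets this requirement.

ρ = λ/μ, so μ = λ/ρ
μ ≥ 4.6/0.59 = 7.7966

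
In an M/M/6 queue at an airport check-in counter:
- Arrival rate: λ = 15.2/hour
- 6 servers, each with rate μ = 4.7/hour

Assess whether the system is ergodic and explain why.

Stability requires ρ = λ/(cμ) < 1
ρ = 15.2/(6 × 4.7) = 15.2/28.20 = 0.5390
Since 0.5390 < 1, the system is STABLE.
The servers are busy 53.90% of the time.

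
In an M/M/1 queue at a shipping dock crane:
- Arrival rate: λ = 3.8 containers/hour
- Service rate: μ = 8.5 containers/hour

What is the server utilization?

Server utilization: ρ = λ/μ
ρ = 3.8/8.5 = 0.4471
The server is busy 44.71% of the time.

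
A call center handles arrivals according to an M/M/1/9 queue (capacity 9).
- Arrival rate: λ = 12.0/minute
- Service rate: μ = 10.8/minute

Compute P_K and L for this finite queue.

ρ = λ/μ = 12.0/10.8 = 1.11111
P₀ = (1-ρ)/(1-ρ^(K+1)) = (1-1.11111)/(1-1.11111^10) = -0.1111/-1.8679 = 0.05948
P_K = P₀×ρ^K = 0.05948 × 1.11111^9 = 0.05948 × 2.5812 = 0.1535
Blocking probability P_9 = 0.1535 (15.35%)
L = ρ[1 - (K+1)ρ^K + Kρ^(K+1)] / [(1-ρ)(1-ρ^(K+1))]
L = 1.11111 × (1 - 10×2.581152 + 9×2.867943) / ((1 - 1.11111) × (1 - 2.867943)) = 5.3534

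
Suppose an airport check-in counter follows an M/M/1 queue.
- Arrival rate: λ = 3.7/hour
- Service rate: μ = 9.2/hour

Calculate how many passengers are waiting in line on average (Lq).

ρ = λ/μ = 3.7/9.2 = 0.4022
For M/M/1: Lq = λ²/(μ(μ-λ))
Lq = 13.69/(9.2 × 5.50)
Lq = 0.2706 passengers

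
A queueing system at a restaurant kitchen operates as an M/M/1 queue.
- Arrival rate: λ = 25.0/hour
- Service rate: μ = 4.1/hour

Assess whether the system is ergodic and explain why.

Stability requires ρ = λ/(cμ) < 1
ρ = 25.0/(1 × 4.1) = 25.0/4.10 = 6.0976
Since 6.0976 ≥ 1, the system is UNSTABLE.
Queue grows without bound. Need μ > λ = 25.0.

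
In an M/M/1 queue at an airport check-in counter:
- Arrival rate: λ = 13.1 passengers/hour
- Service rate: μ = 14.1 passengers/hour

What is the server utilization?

Server utilization: ρ = λ/μ
ρ = 13.1/14.1 = 0.9291
The server is busy 92.91% of the time.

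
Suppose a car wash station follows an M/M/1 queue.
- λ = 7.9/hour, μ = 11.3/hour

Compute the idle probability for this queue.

ρ = λ/μ = 7.9/11.3 = 0.6991
P(0) = 1 - ρ = 1 - 0.6991 = 0.3009
The server is idle 30.09% of the time.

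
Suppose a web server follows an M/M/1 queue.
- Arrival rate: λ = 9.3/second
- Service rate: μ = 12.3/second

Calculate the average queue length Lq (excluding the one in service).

ρ = λ/μ = 9.3/12.3 = 0.7561
For M/M/1: Lq = λ²/(μ(μ-λ))
Lq = 86.49/(12.3 × 3.00)
Lq = 2.3439 requests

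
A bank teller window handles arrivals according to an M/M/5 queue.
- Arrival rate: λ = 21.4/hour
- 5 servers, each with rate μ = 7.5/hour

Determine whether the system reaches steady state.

Stability requires ρ = λ/(cμ) < 1
ρ = 21.4/(5 × 7.5) = 21.4/37.50 = 0.5707
Since 0.5707 < 1, the system is STABLE.
The servers are busy 57.07% of the time.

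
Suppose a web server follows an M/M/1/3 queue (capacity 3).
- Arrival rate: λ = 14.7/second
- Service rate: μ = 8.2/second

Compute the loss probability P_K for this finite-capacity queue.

ρ = λ/μ = 14.7/8.2 = 1.7927
P₀ = (1-ρ)/(1-ρ^(K+1)) = (1-1.7927)/(1-1.7927^4) = -0.7927/-9.3283 = 0.08498
P_K = P₀×ρ^K = 0.08498 × 1.7927^3 = 0.08498 × 5.7613 = 0.4896
Blocking probability = 48.96%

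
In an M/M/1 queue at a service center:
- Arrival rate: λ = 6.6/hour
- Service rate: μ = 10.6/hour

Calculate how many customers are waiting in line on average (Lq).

ρ = λ/μ = 6.6/10.6 = 0.6226
For M/M/1: Lq = λ²/(μ(μ-λ))
Lq = 43.56/(10.6 × 4.00)
Lq = 1.0274 customers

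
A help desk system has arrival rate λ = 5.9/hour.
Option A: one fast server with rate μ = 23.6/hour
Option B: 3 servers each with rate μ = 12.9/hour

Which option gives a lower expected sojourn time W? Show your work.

Option A: single server μ = 23.6 (M/M/1)
  ρ_A = 5.9/23.6 = 0.2500
  W_A = 1/(μ-λ) = 1/(23.6-5.9) = 1/17.70 = 0.05650

Option B: 3 servers μ = 12.9 (M/M/3)
  ρ_B = λ/(cμ) = 5.9/(3×12.9) = 0.1525
  Offered load a = λ/μ = cρ = 5.9/12.9 = 0.4574
  P₀ = [ Σₙ₌₀^2 aⁿ/n! + a^3/(3!(1-ρ)) ]⁻¹
  Σ = a^0/0! + a^1/1! + a^2/2! = 1.0000 + 0.4574 + 0.1046 = 1.5620
  a^3/(3!(1-ρ)) = 0.09567/(6 × 0.8475) = 0.01881
  P₀ = 1/(1.5620 + 0.01881) = 0.6326
  Lq = P₀·a^3·ρ / (3!(1-ρ)²) = 0.6326 × 0.09567 × 0.1525 / (6 × 0.7183) = 0.002141
  Wq_B = Lq/λ = 0.002141/5.9 = 0.0003629
  W_B = Wq_B + 1/μ = 0.0003629 + 0.07752 = 0.07788

Since W_A = 0.05650 < W_B = 0.07788, Option A (single fast server) has the shorter time in system.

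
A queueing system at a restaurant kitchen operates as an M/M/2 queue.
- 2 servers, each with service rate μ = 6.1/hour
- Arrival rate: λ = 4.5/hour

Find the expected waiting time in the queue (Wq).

Traffic intensity: ρ = λ/(cμ) = 4.5/(2×6.1) = 0.3689
Since ρ = 0.3689 < 1, system is stable.
Offered load a = λ/μ = cρ = 4.5/6.1 = 0.7377
P₀ = [ Σₙ₌₀^1 aⁿ/n! + a^2/(2!(1-ρ)) ]⁻¹
Σ = a^0/0! + a^1/1! = 1.0000 + 0.7377 = 1.7377
a^2/(2!(1-ρ)) = 0.54421/(2 × 0.63115) = 0.4311
P₀ = 1/(1.7377 + 0.4311) = 0.4611
Lq = P₀·a^2·ρ / (2!(1-ρ)²) = 0.4611 × 0.5442 × 0.3689 / (2 × 0.3983) = 0.1162
Wq = Lq/λ = 0.1162/4.5 = 0.02582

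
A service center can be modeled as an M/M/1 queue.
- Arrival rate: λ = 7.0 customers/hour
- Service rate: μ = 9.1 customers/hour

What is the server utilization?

Server utilization: ρ = λ/μ
ρ = 7.0/9.1 = 0.7692
The server is busy 76.92% of the time.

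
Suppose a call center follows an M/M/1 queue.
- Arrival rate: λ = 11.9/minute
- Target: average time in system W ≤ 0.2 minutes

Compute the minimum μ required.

For M/M/1: W = 1/(μ-λ)
Need W ≤ 0.2, so 1/(μ-λ) ≤ 0.2
μ - λ ≥ 1/0.2 = 5.0000
μ ≥ 11.9 + 5.0000 = 16.9000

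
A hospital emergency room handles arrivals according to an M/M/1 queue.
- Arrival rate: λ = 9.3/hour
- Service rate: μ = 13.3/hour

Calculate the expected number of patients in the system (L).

ρ = λ/μ = 9.3/13.3 = 0.6992
For M/M/1: L = λ/(μ-λ)
L = 9.3/(13.3-9.3) = 9.3/4.00
L = 2.3250 patients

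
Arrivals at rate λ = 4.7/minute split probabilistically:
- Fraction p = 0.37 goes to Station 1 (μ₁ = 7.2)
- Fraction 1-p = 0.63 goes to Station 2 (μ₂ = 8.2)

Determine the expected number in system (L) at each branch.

Effective rates: λ₁ = 4.7×0.37 = 1.739, λ₂ = 4.7×0.63 = 2.961
Station 1: ρ₁ = 1.739/7.2 = 0.2415, L₁ = ρ₁/(1-ρ₁) = 0.2415/(1-0.2415) = 0.3184
Station 2: ρ₂ = 2.961/8.2 = 0.3611, L₂ = ρ₂/(1-ρ₂) = 0.3611/(1-0.3611) = 0.5652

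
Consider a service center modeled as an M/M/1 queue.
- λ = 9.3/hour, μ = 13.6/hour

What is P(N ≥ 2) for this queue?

ρ = λ/μ = 9.3/13.6 = 0.6838
P(N ≥ n) = ρⁿ
P(N ≥ 2) = 0.6838^2
P(N ≥ 2) = 0.4676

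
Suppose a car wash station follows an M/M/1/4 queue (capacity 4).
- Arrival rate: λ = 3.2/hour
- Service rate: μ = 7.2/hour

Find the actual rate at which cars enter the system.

ρ = λ/μ = 3.2/7.2 = 0.44444
P₀ = (1-ρ)/(1-ρ^(K+1)) = (1-0.44444)/(1-0.44444^5) = 0.5556/0.9827 = 0.5654
P_K = P₀×ρ^K = 0.5654 × 0.44444^4 = 0.5654 × 0.03902 = 0.02206
λ_eff = λ(1-P_K) = 3.2 × (1 - 0.02206) = 3.2 × 0.97794 = 3.1294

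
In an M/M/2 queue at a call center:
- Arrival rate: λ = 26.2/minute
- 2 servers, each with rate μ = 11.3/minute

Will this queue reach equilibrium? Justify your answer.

Stability requires ρ = λ/(cμ) < 1
ρ = 26.2/(2 × 11.3) = 26.2/22.60 = 1.1593
Since 1.1593 ≥ 1, the system is UNSTABLE.
Need c > λ/μ = 26.2/11.3 = 2.32.
Minimum servers needed: c = 3.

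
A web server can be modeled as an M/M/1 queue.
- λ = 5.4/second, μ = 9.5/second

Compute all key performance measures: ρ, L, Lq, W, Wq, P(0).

Step 1: ρ = λ/μ = 5.4/9.5 = 0.5684
Step 2: L = λ/(μ-λ) = 5.4/4.10 = 1.3171
Step 3: Lq = λ²/(μ(μ-λ)) = 29.16/(9.5×4.10) = 0.7487
Step 4: W = 1/(μ-λ) = 1/4.10 = 0.2439
Step 5: Wq = λ/(μ(μ-λ)) = 5.4/(9.5×4.10) = 0.1386
Step 6: P(0) = 1-ρ = 0.4316
Verify: L = λW = 5.4×0.2439 = 1.3171 ✔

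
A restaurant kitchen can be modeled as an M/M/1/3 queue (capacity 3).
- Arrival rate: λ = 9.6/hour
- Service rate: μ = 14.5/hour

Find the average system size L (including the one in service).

ρ = λ/μ = 9.6/14.5 = 0.66207
P₀ = (1-ρ)/(1-ρ^(K+1)) = (1-0.66207)/(1-0.66207^4) = 0.33793/0.80786 = 0.4183
P_K = P₀×ρ^K = 0.4183 × 0.66207^3 = 0.4183 × 0.2902 = 0.1214
L = ρ[1 - (K+1)ρ^K + Kρ^(K+1)] / [(1-ρ)(1-ρ^(K+1))]
L = 0.66207 × (1 - 4×0.29021 + 3×0.19214) / ((1 - 0.66207) × (1 - 0.19214)) = 1.0078 orders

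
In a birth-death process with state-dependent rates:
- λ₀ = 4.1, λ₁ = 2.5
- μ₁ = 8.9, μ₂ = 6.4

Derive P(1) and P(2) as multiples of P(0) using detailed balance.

Balance equations:
State 0: λ₀P₀ = μ₁P₁ → P₁ = (λ₀/μ₁)P₀ = (4.1/8.9)P₀ = 0.4607P₀
State 1: P₂ = (λ₀λ₁)/(μ₁μ₂)P₀ = (4.1×2.5)/(8.9×6.4)P₀ = 0.1800P₀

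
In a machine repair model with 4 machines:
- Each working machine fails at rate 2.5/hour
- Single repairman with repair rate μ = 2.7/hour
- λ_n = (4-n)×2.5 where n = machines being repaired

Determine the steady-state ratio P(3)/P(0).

P(3)/P(0) = ∏_{i=0}^{3-1} λ_i/μ_{i+1}
= (4-0)×2.5/2.7 × (4-1)×2.5/2.7 × (4-2)×2.5/2.7
= 19.0520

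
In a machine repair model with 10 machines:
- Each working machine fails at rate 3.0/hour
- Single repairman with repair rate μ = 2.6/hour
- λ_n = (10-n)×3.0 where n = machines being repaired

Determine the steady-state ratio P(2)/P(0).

P(2)/P(0) = ∏_{i=0}^{2-1} λ_i/μ_{i+1}
= (10-0)×3.0/2.6 × (10-1)×3.0/2.6
= 119.8225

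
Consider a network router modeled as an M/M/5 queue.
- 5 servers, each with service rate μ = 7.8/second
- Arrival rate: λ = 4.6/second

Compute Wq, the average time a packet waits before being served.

Traffic intensity: ρ = λ/(cμ) = 4.6/(5×7.8) = 0.1179
Since ρ = 0.1179 < 1, system is stable.
Offered load a = λ/μ = cρ = 4.6/7.8 = 0.5897
P₀ = [ Σₙ₌₀^4 aⁿ/n! + a^5/(5!(1-ρ)) ]⁻¹
Σ = a^0/0! + a^1/1! + a^2/2! + a^3/3! + a^4/4! = 1.0000 + 0.58974 + 0.17390 + 0.034185 + 0.0050401 = 1.8029
a^5/(5!(1-ρ)) = 0.07134/(120 × 0.8821) = 0.0006740
P₀ = 1/(1.8029 + 0.0006740) = 0.5545
Lq = P₀·a^5·ρ / (5!(1-ρ)²) = 0.55446 × 0.071337 × 0.11795 / (120 × 0.77801) = 0.00004997
Wq = Lq/λ = 0.00004997/4.6 = 0.00001086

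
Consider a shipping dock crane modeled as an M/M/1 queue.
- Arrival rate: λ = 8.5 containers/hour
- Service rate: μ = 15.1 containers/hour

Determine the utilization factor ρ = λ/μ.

Server utilization: ρ = λ/μ
ρ = 8.5/15.1 = 0.5629
The server is busy 56.29% of the time.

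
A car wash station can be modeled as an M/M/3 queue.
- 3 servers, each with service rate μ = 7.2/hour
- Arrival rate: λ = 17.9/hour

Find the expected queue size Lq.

Traffic intensity: ρ = λ/(cμ) = 17.9/(3×7.2) = 0.8287
Since ρ = 0.8287 < 1, system is stable.
Offered load a = λ/μ = cρ = 17.9/7.2 = 2.4861
P₀ = [ Σₙ₌₀^2 aⁿ/n! + a^3/(3!(1-ρ)) ]⁻¹
Σ = a^0/0! + a^1/1! + a^2/2! = 1.0000 + 2.4861 + 3.0904 = 6.5765
a^3/(3!(1-ρ)) = 15.3660/(6 × 0.171296) = 14.9507
P₀ = 1/(6.5765 + 14.9507) = 0.04645
Lq = P₀·a^3·ρ / (3!(1-ρ)²) = 0.04645 × 15.3660 × 0.8287 / (6 × 0.02934) = 3.3599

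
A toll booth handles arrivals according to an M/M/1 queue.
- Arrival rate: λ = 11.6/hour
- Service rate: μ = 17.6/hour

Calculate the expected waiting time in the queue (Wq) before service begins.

First, compute utilization: ρ = λ/μ = 11.6/17.6 = 0.6591
For M/M/1: Wq = λ/(μ(μ-λ))
Wq = 11.6/(17.6 × (17.6-11.6))
Wq = 11.6/(17.6 × 6.00)
Wq = 0.1098 hours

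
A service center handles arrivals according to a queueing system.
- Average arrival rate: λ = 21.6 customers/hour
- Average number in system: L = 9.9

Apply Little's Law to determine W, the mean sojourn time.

Little's Law: L = λW, so W = L/λ
W = 9.9/21.6 = 0.4583 hours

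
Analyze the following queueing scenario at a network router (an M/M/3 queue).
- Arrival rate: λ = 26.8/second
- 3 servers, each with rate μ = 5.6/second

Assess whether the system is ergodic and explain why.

Stability requires ρ = λ/(cμ) < 1
ρ = 26.8/(3 × 5.6) = 26.8/16.80 = 1.5952
Since 1.5952 ≥ 1, the system is UNSTABLE.
Need c > λ/μ = 26.8/5.6 = 4.79.
Minimum servers needed: c = 5.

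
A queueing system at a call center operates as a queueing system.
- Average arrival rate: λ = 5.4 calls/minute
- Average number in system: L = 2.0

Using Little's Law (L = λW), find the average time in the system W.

Little's Law: L = λW, so W = L/λ
W = 2.0/5.4 = 0.3704 minutes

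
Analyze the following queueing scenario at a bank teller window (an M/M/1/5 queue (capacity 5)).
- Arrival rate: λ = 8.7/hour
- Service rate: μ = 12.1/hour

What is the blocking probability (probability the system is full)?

ρ = λ/μ = 8.7/12.1 = 0.7190
P₀ = (1-ρ)/(1-ρ^(K+1)) = (1-0.7190)/(1-0.7190^6) = 0.28100/0.86184 = 0.3260
P_K = P₀×ρ^K = 0.32605 × 0.7190^5 = 0.32605 × 0.19215 = 0.06265
Blocking probability = 6.27%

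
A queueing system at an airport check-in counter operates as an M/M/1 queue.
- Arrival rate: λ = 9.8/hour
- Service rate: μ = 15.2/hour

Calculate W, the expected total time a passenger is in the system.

First, compute utilization: ρ = λ/μ = 9.8/15.2 = 0.6447
For M/M/1: W = 1/(μ-λ)
W = 1/(15.2-9.8) = 1/5.40
W = 0.1852 hours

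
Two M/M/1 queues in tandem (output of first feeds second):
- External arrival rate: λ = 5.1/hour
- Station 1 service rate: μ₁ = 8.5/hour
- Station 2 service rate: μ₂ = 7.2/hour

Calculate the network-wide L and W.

By Jackson's theorem, each station behaves as independent M/M/1.
Station 1: ρ₁ = 5.1/8.5 = 0.6000, L₁ = ρ₁/(1-ρ₁) = λ/(μ₁-λ) = 5.1/3.40 = 1.5000
Station 2: ρ₂ = 5.1/7.2 = 0.7083, L₂ = ρ₂/(1-ρ₂) = λ/(μ₂-λ) = 5.1/2.10 = 2.4286
Total: L = L₁ + L₂ = 1.5000 + 2.4286 = 3.9286
W = L/λ = 3.9286/5.1 = 0.7703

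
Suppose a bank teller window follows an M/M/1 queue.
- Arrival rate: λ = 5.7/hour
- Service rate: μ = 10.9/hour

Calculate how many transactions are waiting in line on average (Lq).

ρ = λ/μ = 5.7/10.9 = 0.5229
For M/M/1: Lq = λ²/(μ(μ-λ))
Lq = 32.49/(10.9 × 5.20)
Lq = 0.5732 transactions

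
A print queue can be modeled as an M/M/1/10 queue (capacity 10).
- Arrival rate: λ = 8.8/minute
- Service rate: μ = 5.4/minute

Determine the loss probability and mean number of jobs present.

ρ = λ/μ = 8.8/5.4 = 1.62963
P₀ = (1-ρ)/(1-ρ^(K+1)) = (1-1.62963)/(1-1.62963^11) = -0.62963/-214.2678 = 0.002939
P_K = P₀×ρ^K = 0.002939 × 1.62963^10 = 0.002939 × 132.0961 = 0.3882
Blocking probability P_10 = 0.3882 (38.82%)
L = ρ[1 - (K+1)ρ^K + Kρ^(K+1)] / [(1-ρ)(1-ρ^(K+1))]
L = 1.62963 × (1 - 11×132.0961 + 10×215.2678) / ((1 - 1.62963) × (1 - 215.2678)) = 8.4631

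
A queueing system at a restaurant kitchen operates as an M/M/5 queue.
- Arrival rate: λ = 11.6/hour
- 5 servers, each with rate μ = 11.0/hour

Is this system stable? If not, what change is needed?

Stability requires ρ = λ/(cμ) < 1
ρ = 11.6/(5 × 11.0) = 11.6/55.00 = 0.2109
Since 0.2109 < 1, the system is STABLE.
The servers are busy 21.09% of the time.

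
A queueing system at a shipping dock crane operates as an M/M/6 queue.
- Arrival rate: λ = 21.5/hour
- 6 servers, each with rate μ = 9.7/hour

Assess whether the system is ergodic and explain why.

Stability requires ρ = λ/(cμ) < 1
ρ = 21.5/(6 × 9.7) = 21.5/58.20 = 0.3694
Since 0.3694 < 1, the system is STABLE.
The servers are busy 36.94% of the time.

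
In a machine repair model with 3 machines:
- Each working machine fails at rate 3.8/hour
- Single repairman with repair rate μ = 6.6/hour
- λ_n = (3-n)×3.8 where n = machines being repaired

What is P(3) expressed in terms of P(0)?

P(3)/P(0) = ∏_{i=0}^{3-1} λ_i/μ_{i+1}
= (3-0)×3.8/6.6 × (3-1)×3.8/6.6 × (3-2)×3.8/6.6
= 1.1452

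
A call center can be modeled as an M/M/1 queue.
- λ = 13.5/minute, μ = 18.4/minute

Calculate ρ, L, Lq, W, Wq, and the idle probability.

Step 1: ρ = λ/μ = 13.5/18.4 = 0.7337
Step 2: L = λ/(μ-λ) = 13.5/4.90 = 2.7551
Step 3: Lq = λ²/(μ(μ-λ)) = 182.25/(18.4×4.90) = 2.0214
Step 4: W = 1/(μ-λ) = 1/4.90 = 0.20408
Step 5: Wq = λ/(μ(μ-λ)) = 13.5/(18.4×4.90) = 0.1497
Step 6: P(0) = 1-ρ = 0.2663
Verify: L = λW = 13.5×0.20408 = 2.7551 ✔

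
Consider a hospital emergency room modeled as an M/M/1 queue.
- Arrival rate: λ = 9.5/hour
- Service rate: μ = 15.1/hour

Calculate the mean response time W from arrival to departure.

First, compute utilization: ρ = λ/μ = 9.5/15.1 = 0.6291
For M/M/1: W = 1/(μ-λ)
W = 1/(15.1-9.5) = 1/5.60
W = 0.1786 hours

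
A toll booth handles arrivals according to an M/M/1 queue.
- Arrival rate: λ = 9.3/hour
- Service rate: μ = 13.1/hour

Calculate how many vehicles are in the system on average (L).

ρ = λ/μ = 9.3/13.1 = 0.7099
For M/M/1: L = λ/(μ-λ)
L = 9.3/(13.1-9.3) = 9.3/3.80
L = 2.4474 vehicles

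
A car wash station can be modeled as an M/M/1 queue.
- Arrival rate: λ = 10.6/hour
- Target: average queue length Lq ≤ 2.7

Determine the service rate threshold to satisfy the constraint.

For M/M/1: Lq = λ²/(μ(μ-λ))
Need Lq ≤ 2.7, i.e. μ(μ-λ) ≥ λ²/2.7
μ² - 10.6μ - 112.36/2.7 ≥ 0  →  μ² - 10.6μ - 41.614815 ≥ 0
Quadratic formula (positive root): μ = [λ + √(λ² + 4×41.614815)]/2
Discriminant: 112.36 + 4×41.614815 = 278.8193, √278.8193 = 16.6979
μ ≥ (10.6 + 16.6979)/2 = 13.6489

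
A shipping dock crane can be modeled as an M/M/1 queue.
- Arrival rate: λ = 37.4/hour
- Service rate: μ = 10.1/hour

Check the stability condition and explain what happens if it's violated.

Stability requires ρ = λ/(cμ) < 1
ρ = 37.4/(1 × 10.1) = 37.4/10.10 = 3.7030
Since 3.7030 ≥ 1, the system is UNSTABLE.
Queue grows without bound. Need μ > λ = 37.4.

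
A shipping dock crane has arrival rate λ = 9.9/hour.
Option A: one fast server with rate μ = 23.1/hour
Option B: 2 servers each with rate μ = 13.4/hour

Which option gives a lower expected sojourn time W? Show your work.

Option A: single server μ = 23.1 (M/M/1)
  ρ_A = 9.9/23.1 = 0.4286
  W_A = 1/(μ-λ) = 1/(23.1-9.9) = 1/13.20 = 0.07576

Option B: 2 servers μ = 13.4 (M/M/2)
  ρ_B = λ/(cμ) = 9.9/(2×13.4) = 0.3694
  Offered load a = λ/μ = cρ = 9.9/13.4 = 0.7388
  P₀ = [ Σₙ₌₀^1 aⁿ/n! + a^2/(2!(1-ρ)) ]⁻¹
  Σ = a^0/0! + a^1/1! = 1.0000 + 0.7388 = 1.7388
  a^2/(2!(1-ρ)) = 0.5458/(2 × 0.6306) = 0.4328
  P₀ = 1/(1.7388 + 0.4328) = 0.4605
  Lq = P₀·a^2·ρ / (2!(1-ρ)²) = 0.4605 × 0.5458 × 0.3694 / (2 × 0.3977) = 0.1167
  Wq_B = Lq/λ = 0.1167/9.9 = 0.01179
  W_B = Wq_B + 1/μ = 0.01179 + 0.07463 = 0.08642

Since W_A = 0.07576 < W_B = 0.08642, Option A (single fast server) has the shorter time in system.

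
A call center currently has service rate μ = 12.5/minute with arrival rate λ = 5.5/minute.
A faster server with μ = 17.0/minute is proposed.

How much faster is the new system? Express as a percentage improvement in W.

System 1: ρ₁ = 5.5/12.5 = 0.4400, W₁ = 1/(12.5-5.5) = 0.14286
System 2: ρ₂ = 5.5/17.0 = 0.3235, W₂ = 1/(17.0-5.5) = 0.086957
Improvement: (W₁-W₂)/W₁ = (0.14286-0.086957)/0.14286 = 39.13%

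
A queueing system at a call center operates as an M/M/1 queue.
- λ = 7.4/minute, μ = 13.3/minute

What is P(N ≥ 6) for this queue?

ρ = λ/μ = 7.4/13.3 = 0.5564
P(N ≥ n) = ρⁿ
P(N ≥ 6) = 0.5564^6
P(N ≥ 6) = 0.02967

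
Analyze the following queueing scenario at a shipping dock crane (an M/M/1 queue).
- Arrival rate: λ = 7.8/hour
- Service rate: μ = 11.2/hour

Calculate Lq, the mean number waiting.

ρ = λ/μ = 7.8/11.2 = 0.6964
For M/M/1: Lq = λ²/(μ(μ-λ))
Lq = 60.84/(11.2 × 3.40)
Lq = 1.5977 containers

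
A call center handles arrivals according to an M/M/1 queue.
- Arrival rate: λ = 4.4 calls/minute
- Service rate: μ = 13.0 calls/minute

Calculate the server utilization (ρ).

Server utilization: ρ = λ/μ
ρ = 4.4/13.0 = 0.3385
The server is busy 33.85% of the time.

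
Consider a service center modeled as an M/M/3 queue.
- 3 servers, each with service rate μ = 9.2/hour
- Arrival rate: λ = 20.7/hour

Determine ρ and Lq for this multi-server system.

Traffic intensity: ρ = λ/(cμ) = 20.7/(3×9.2) = 0.7500
Since ρ = 0.7500 < 1, system is stable.
Offered load a = λ/μ = cρ = 20.7/9.2 = 2.2500
P₀ = [ Σₙ₌₀^2 aⁿ/n! + a^3/(3!(1-ρ)) ]⁻¹
Σ = a^0/0! + a^1/1! + a^2/2! = 1.0000 + 2.2500 + 2.5312 = 5.7812
a^3/(3!(1-ρ)) = 11.390625/(6 × 0.25000000) = 7.5938
P₀ = 1/(5.7812 + 7.5938) = 0.07477
Lq = P₀·a^3·ρ / (3!(1-ρ)²) = 0.074766 × 11.3906 × 0.75000 / (6 × 0.062500) = 1.7033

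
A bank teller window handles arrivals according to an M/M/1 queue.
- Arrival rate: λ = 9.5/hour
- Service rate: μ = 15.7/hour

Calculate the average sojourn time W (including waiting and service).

First, compute utilization: ρ = λ/μ = 9.5/15.7 = 0.6051
For M/M/1: W = 1/(μ-λ)
W = 1/(15.7-9.5) = 1/6.20
W = 0.1613 hours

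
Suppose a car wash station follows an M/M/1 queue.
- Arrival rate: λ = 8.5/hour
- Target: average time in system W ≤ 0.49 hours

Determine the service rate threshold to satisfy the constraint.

For M/M/1: W = 1/(μ-λ)
Need W ≤ 0.49, so 1/(μ-λ) ≤ 0.49
μ - λ ≥ 1/0.49 = 2.0408
μ ≥ 8.5 + 2.0408 = 10.5408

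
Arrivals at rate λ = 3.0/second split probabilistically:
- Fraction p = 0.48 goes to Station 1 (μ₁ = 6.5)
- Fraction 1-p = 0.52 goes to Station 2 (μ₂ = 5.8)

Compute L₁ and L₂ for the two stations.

Effective rates: λ₁ = 3.0×0.48 = 1.44, λ₂ = 3.0×0.52 = 1.56
Station 1: ρ₁ = 1.44/6.5 = 0.22154, L₁ = ρ₁/(1-ρ₁) = 0.22154/(1-0.22154) = 0.2846
Station 2: ρ₂ = 1.56/5.8 = 0.26897, L₂ = ρ₂/(1-ρ₂) = 0.26897/(1-0.26897) = 0.3679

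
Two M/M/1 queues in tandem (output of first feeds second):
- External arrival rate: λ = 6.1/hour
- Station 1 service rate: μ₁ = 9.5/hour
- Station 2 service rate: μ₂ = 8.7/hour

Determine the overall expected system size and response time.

By Jackson's theorem, each station behaves as independent M/M/1.
Station 1: ρ₁ = 6.1/9.5 = 0.6421, L₁ = ρ₁/(1-ρ₁) = λ/(μ₁-λ) = 6.1/3.40 = 1.7941
Station 2: ρ₂ = 6.1/8.7 = 0.7011, L₂ = ρ₂/(1-ρ₂) = λ/(μ₂-λ) = 6.1/2.60 = 2.3462
Total: L = L₁ + L₂ = 1.7941 + 2.3462 = 4.1403
W = L/λ = 4.1403/6.1 = 0.6787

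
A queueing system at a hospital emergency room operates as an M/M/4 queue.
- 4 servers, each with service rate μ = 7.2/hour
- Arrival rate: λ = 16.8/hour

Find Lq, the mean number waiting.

Traffic intensity: ρ = λ/(cμ) = 16.8/(4×7.2) = 0.5833
Since ρ = 0.5833 < 1, system is stable.
Offered load a = λ/μ = cρ = 16.8/7.2 = 2.3333
P₀ = [ Σₙ₌₀^3 aⁿ/n! + a^4/(4!(1-ρ)) ]⁻¹
Σ = a^0/0! + a^1/1! + a^2/2! + a^3/3! = 1.0000 + 2.3333 + 2.7222 + 2.1173 = 8.1728
a^4/(4!(1-ρ)) = 29.6420/(24 × 0.41667) = 2.9642
P₀ = 1/(8.1728 + 2.9642) = 0.08979
Lq = P₀·a^4·ρ / (4!(1-ρ)²) = 0.08979 × 29.6420 × 0.5833 / (24 × 0.1736) = 0.3726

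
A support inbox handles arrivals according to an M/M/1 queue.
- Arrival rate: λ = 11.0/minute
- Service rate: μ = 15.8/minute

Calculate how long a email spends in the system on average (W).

First, compute utilization: ρ = λ/μ = 11.0/15.8 = 0.6962
For M/M/1: W = 1/(μ-λ)
W = 1/(15.8-11.0) = 1/4.80
W = 0.2083 minutes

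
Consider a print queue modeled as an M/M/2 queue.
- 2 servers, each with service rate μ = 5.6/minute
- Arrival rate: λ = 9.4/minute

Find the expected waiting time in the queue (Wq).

Traffic intensity: ρ = λ/(cμ) = 9.4/(2×5.6) = 0.8393
Since ρ = 0.8393 < 1, system is stable.
Offered load a = λ/μ = cρ = 9.4/5.6 = 1.6786
P₀ = [ Σₙ₌₀^1 aⁿ/n! + a^2/(2!(1-ρ)) ]⁻¹
Σ = a^0/0! + a^1/1! = 1.0000 + 1.6786 = 2.6786
a^2/(2!(1-ρ)) = 2.81760/(2 × 0.160714) = 8.7659
P₀ = 1/(2.6786 + 8.7659) = 0.08738
Lq = P₀·a^2·ρ / (2!(1-ρ)²) = 0.087379 × 2.8176 × 0.83929 / (2 × 0.025829) = 4.0000
Wq = Lq/λ = 4.0000/9.4 = 0.4255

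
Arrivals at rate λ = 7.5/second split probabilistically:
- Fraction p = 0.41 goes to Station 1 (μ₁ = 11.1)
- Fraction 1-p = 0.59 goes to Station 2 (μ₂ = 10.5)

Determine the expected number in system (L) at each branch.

Effective rates: λ₁ = 7.5×0.41 = 3.075, λ₂ = 7.5×0.59 = 4.425
Station 1: ρ₁ = 3.075/11.1 = 0.27703, L₁ = ρ₁/(1-ρ₁) = 0.27703/(1-0.27703) = 0.3832
Station 2: ρ₂ = 4.425/10.5 = 0.42143, L₂ = ρ₂/(1-ρ₂) = 0.42143/(1-0.42143) = 0.7284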